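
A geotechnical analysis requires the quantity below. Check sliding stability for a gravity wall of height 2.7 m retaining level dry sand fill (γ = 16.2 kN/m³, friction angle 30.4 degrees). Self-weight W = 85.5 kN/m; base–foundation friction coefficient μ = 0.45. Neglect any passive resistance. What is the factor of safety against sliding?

1.99

K_a = tan²(45° − 30.4°/2) = 0.3280.
P_a = ½K_aγH² = 0.5×0.3280×16.2×2.7² = 19.37 kN/m, acting at H/3 = 0.9000 m above the base.
FS_sliding = μW / P_a = 0.45×85.5 / 19.37 = 1.987.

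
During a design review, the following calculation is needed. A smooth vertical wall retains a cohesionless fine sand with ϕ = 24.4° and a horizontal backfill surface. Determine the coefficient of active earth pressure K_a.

0.415

K_a = (1 − sin φ)/(1 + sin φ) = (1 − sin 24.4°)/(1 + sin 24.4°) = 0.4153.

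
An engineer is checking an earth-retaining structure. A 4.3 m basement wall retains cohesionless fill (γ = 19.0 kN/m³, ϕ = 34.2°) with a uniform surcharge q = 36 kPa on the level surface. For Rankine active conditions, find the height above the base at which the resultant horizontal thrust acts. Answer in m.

K_a = 0.2803.
Triangular part P₁ = ½K_aγH² = 49.24 at H/3 = 1.433 m; rectangular part P₂ = K_a q H = 43.40 at H/2 = 2.150 m.
ȳ = (P₁·1.433 + P₂·2.150)/(P₁+P₂) = 1.769 m.

1.77 m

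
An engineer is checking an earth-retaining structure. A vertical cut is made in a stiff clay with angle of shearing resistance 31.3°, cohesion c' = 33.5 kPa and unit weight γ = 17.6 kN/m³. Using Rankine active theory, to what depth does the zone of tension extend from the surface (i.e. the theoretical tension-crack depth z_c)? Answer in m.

K_a = tan²(45° − 31.3°/2) = 0.3162; √K_a = 0.5623.
The active pressure is zero where K_a γ z = 2c√K_a, so z_c = 2c/(γ√K_a) = 2×33.5/(17.6×0.5623) = 6.770 m.

6.77 m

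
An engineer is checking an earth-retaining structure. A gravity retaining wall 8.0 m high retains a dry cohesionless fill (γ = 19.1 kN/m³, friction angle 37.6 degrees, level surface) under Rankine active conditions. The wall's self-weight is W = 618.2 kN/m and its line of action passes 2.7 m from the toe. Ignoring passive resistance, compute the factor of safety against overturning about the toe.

4.23

K_a = tan²(45° − 37.6°/2) = 0.2421.
P_a = ½K_aγH² = 0.5×0.2421×19.1×8.0² = 148.0 kN/m, acting at H/3 = 2.667 m above the base.
Overturning moment M_o = P_a × H/3 = 148.0 × 2.667 = 394.6.
Resisting moment M_r = W × 2.7 = 618.2 × 2.7 = 1669.
FS_overturning = M_r/M_o = 1669/394.6 = 4.230.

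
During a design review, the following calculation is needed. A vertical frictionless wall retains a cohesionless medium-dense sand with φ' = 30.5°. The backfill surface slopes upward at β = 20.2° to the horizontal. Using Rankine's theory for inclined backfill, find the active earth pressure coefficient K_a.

K_a = cos β · (cos β − √(cos²β − cos²φ)) / (cos β + √(cos²β − cos²φ)).
cos β = 0.9385, cos φ = 0.8616, √(cos²β − cos²φ) = 0.3720.
K_a = 0.9385 × (0.9385 − 0.3720)/(0.9385 + 0.3720) = 0.4057.

0.406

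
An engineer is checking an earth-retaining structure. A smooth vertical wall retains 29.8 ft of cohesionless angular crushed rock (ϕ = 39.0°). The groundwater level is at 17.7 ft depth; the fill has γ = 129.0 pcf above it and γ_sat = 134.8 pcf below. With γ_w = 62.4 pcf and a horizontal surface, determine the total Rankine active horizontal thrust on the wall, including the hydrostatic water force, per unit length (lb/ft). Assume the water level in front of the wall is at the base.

K_a = tan²(45° − φ/2) = 0.2275.
γ' = 134.8 − 62.4 = 72.40 pcf. Depth below WT = 12.1 ft.
σ'_h at WT = K_a γ d_w = 519.5 psf; at base = 519.5 + K_a γ' × 12.1 = 718.8 psf.
P₁ (0–17.7 ft) = ½×519.5×17.7 = 4597. P₂ (17.7–29.8 ft) = ½(519.5+718.8)×12.1 = 7491.
P_w = ½ γ_w h₂² = 0.5×62.4×12.1² = 4568. Total = 4597+7491+4568 = 16660 lb/ft.

16700 lb/ft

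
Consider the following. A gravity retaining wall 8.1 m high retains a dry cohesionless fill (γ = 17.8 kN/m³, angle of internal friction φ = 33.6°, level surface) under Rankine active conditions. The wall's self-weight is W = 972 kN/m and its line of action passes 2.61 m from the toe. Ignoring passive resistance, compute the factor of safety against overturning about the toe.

K_a = tan²(45° − 33.6°/2) = 0.2875.
P_a = ½K_aγH² = 0.5×0.2875×17.8×8.1² = 167.9 kN/m, acting at H/3 = 2.700 m above the base.
Overturning moment M_o = P_a × H/3 = 167.9 × 2.700 = 453.3.
Resisting moment M_r = W × 2.61 = 972 × 2.61 = 2537.
FS_overturning = M_r/M_o = 2537/453.3 = 5.597.

5.60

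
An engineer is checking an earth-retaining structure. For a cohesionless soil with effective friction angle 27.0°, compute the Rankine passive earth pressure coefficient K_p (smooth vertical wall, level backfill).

K_p = (1 + sin φ)/(1 − sin φ) = tan²(45° + 27.0°/2) = 2.663.

2.66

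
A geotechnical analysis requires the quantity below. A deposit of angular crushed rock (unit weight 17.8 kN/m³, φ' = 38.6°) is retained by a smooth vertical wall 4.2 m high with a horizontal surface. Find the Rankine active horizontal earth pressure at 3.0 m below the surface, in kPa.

K_a = (1 − sin φ)/(1 + sin φ) = 0.2316.
σ_h = K_a γ z = 0.2316 × 17.8 × 3.0 = 12.37 kPa.

12.4 kPa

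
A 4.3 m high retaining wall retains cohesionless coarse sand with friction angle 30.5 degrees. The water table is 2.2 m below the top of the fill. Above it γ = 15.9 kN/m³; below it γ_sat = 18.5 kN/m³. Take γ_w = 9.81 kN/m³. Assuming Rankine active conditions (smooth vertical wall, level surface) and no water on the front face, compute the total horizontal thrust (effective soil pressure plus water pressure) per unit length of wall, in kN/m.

K_a = tan²(45° − φ/2) = 0.3267.
γ' = 18.5 − 9.81 = 8.690 kN/m³. Depth below WT = 2.1 m.
σ'_h at WT = K_a γ d_w = 11.43 kPa; at base = 11.43 + K_a γ' × 2.1 = 17.39 kPa.
P₁ (0–2.2 m) = ½×11.43×2.2 = 12.57. P₂ (2.2–4.3 m) = ½(11.43+17.39)×2.1 = 30.26.
P_w = ½ γ_w h₂² = 0.5×9.81×2.1² = 21.63. Total = 12.57+30.26+21.63 = 64.46 kN/m.

64.5 kN/m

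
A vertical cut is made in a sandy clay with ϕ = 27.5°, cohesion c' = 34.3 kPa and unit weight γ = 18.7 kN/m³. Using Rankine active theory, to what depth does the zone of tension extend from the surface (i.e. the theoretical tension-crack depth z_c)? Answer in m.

6.05 m

K_a = tan²(45° − 27.5°/2) = 0.3682; √K_a = 0.6068.
The active pressure is zero where K_a γ z = 2c√K_a, so z_c = 2c/(γ√K_a) = 2×34.3/(18.7×0.6068) = 6.045 m.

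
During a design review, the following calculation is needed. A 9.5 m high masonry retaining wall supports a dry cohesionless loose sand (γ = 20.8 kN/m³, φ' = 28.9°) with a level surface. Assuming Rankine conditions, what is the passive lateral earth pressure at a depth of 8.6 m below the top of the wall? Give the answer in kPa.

513 kPa

K_p = (1 + sin φ)/(1 − sin φ) = 2.871.
σ_h = K_p γ z = 2.871 × 20.8 × 8.6 = 513.5 kPa.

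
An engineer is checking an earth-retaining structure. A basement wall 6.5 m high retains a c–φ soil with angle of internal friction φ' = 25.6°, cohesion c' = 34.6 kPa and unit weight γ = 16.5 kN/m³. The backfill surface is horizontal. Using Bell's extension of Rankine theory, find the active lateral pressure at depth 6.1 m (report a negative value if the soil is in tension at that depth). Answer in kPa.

K_a = (1 − sin φ)/(1 + sin φ) = 0.3966.
σ_a = K_a γ z − 2c√K_a = 0.3966×16.5×6.1 − 2×34.6×0.6297 = -3.663 kPa.

-3.66 kPa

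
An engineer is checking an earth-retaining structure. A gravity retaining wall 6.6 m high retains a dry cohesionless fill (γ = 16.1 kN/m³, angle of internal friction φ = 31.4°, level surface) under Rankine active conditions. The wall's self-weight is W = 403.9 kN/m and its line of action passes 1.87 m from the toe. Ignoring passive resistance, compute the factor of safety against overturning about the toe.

3.11

K_a = tan²(45° − 31.4°/2) = 0.3149.
P_a = ½K_aγH² = 0.5×0.3149×16.1×6.6² = 110.4 kN/m, acting at H/3 = 2.200 m above the base.
Overturning moment M_o = P_a × H/3 = 110.4 × 2.200 = 242.9.
Resisting moment M_r = W × 1.87 = 403.9 × 1.87 = 755.3.
FS_overturning = M_r/M_o = 755.3/242.9 = 3.109.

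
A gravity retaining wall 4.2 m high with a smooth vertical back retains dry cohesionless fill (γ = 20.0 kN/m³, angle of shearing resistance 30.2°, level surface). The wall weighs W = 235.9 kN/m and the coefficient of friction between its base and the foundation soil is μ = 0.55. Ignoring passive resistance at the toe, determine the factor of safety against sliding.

K_a = tan²(45° − 30.2°/2) = 0.3307.
P_a = ½K_aγH² = 0.5×0.3307×20.0×4.2² = 58.33 kN/m, acting at H/3 = 1.400 m above the base.
FS_sliding = μW / P_a = 0.55×235.9 / 58.33 = 2.224.

2.22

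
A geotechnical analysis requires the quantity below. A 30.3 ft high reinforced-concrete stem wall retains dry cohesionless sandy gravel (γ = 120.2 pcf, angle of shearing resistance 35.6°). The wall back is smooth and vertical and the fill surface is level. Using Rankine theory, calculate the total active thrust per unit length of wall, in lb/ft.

K_a = tan²(45° − φ/2) = 0.2641.
P_a = ½ K_a γ H² = 0.5 × 0.2641 × 120.2 × 30.3² = 14570 lb/ft.

14600 lb/ft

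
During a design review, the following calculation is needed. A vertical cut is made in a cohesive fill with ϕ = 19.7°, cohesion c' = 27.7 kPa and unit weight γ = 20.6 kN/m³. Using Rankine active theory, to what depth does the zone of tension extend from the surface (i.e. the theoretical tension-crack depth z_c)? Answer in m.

K_a = tan²(45° − 19.7°/2) = 0.4958; √K_a = 0.7041.
The active pressure is zero where K_a γ z = 2c√K_a, so z_c = 2c/(γ√K_a) = 2×27.7/(20.6×0.7041) = 3.819 m.

3.82 m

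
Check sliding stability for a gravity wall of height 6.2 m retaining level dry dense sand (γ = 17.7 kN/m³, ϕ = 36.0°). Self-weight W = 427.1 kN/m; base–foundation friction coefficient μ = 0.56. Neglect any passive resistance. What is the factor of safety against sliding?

K_a = tan²(45° − 36.0°/2) = 0.2596.
P_a = ½K_aγH² = 0.5×0.2596×17.7×6.2² = 88.32 kN/m, acting at H/3 = 2.067 m above the base.
FS_sliding = μW / P_a = 0.56×427.1 / 88.32 = 2.708.

2.71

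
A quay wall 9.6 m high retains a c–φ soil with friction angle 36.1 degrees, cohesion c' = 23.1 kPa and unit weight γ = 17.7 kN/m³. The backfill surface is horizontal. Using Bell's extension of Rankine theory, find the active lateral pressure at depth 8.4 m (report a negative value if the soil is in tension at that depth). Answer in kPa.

K_a = (1 − sin φ)/(1 + sin φ) = 0.2585.
σ_a = K_a γ z − 2c√K_a = 0.2585×17.7×8.4 − 2×23.1×0.5084 = 14.94 kPa.

14.9 kPa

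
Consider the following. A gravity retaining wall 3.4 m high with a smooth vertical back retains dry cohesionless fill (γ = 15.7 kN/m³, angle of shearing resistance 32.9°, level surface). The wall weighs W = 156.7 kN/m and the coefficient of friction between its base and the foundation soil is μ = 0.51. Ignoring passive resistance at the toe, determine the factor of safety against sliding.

2.97

K_a = tan²(45° − 32.9°/2) = 0.2960.
P_a = ½K_aγH² = 0.5×0.2960×15.7×3.4² = 26.86 kN/m, acting at H/3 = 1.133 m above the base.
FS_sliding = μW / P_a = 0.51×156.7 / 26.86 = 2.975.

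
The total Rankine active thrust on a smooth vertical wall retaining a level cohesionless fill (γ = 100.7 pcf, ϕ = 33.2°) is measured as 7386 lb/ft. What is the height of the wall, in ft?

22.4 ft

K_a = 0.2924. P_a = ½ K_a γ H² ⇒ H = √(2P_a/(K_a γ)).
H = √(2×7386/(0.2924×100.7)) = 22.40 ft.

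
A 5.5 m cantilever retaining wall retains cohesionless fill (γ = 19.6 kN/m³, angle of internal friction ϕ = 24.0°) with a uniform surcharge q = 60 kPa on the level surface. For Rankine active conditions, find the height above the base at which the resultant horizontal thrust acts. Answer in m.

2.32 m

K_a = 0.4217.
Triangular part P₁ = ½K_aγH² = 125.0 at H/3 = 1.833 m; rectangular part P₂ = K_a q H = 139.2 at H/2 = 2.750 m.
ȳ = (P₁·1.833 + P₂·2.750)/(P₁+P₂) = 2.316 m.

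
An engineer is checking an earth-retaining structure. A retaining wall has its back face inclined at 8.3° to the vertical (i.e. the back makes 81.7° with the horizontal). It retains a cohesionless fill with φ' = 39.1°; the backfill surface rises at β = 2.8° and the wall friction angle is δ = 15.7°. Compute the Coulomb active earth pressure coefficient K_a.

0.276

K_a = sin²(α+φ) / [sin²α · sin(α−δ) · (1 + √{sin(φ+δ)sin(φ−β) / (sin(α−δ)sin(α+β))})²].
With α = 81.7°, φ = 39.1°, δ = 15.7°, β = 2.8°: K_a = 0.2758.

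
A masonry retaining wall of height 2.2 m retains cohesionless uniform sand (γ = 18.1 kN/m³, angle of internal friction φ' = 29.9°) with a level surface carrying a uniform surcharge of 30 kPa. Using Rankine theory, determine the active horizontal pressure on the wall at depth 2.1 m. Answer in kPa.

K_a = (1 − sin φ)/(1 + sin φ) = 0.3347.
σ_v = γz + q = 18.1 × 2.1 + 30 = 68.01 kPa.
σ_h = K_a σ_v = 0.3347 × 68.01 = 22.76 kPa.

22.8 kPa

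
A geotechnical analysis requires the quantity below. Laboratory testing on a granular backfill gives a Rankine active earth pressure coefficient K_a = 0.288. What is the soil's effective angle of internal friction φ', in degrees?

33.6°

K_a = tan²(45° − φ/2) ⇒ 45° − φ/2 = arctan(√0.288) = 28.22°.
φ = 2(45° − 28.22°) = 33.56°.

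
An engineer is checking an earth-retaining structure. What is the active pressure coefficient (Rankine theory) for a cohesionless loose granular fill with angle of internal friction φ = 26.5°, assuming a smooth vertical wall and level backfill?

0.383

K_a = tan²(45° − φ/2) = tan²(31.75°) = 0.3829.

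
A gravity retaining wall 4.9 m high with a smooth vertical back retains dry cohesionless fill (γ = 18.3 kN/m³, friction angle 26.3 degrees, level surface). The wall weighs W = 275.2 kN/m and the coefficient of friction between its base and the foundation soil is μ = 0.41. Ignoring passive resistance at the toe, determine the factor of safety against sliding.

1.33

K_a = tan²(45° − 26.3°/2) = 0.3859.
P_a = ½K_aγH² = 0.5×0.3859×18.3×4.9² = 84.79 kN/m, acting at H/3 = 1.633 m above the base.
FS_sliding = μW / P_a = 0.41×275.2 / 84.79 = 1.331.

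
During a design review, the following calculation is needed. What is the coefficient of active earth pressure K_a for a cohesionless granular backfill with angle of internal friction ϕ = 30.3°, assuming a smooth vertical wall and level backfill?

0.329

K_a = tan²(45° − φ/2) = tan²(29.85°) = 0.3293.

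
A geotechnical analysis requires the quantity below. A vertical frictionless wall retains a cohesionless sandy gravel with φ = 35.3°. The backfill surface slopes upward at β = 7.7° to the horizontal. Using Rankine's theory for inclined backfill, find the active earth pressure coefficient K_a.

0.274

K_a = cos β · (cos β − √(cos²β − cos²φ)) / (cos β + √(cos²β − cos²φ)).
cos β = 0.9910, cos φ = 0.8161, √(cos²β − cos²φ) = 0.5621.
K_a = 0.9910 × (0.9910 − 0.5621)/(0.9910 + 0.5621) = 0.2737.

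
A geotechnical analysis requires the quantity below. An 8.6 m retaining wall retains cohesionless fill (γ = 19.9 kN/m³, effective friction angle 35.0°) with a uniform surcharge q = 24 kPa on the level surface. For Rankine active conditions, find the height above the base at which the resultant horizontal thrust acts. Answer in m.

K_a = 0.2710.
Triangular part P₁ = ½K_aγH² = 199.4 at H/3 = 2.867 m; rectangular part P₂ = K_a q H = 55.93 at H/2 = 4.300 m.
ȳ = (P₁·2.867 + P₂·4.300)/(P₁+P₂) = 3.181 m.

3.18 m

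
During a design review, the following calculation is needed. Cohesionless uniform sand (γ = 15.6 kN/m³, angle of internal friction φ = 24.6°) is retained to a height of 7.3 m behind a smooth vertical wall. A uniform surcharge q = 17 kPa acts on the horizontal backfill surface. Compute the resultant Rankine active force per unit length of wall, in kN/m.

222 kN/m

K_a = tan²(45° − φ/2) = 0.4121.
Soil triangle: ½ K_a γ H² = 0.5×0.4121×15.6×7.3² = 171.3 kN/m.
Surcharge rectangle: K_a q H = 0.4121×17×7.3 = 51.15 kN/m.
Total = 171.3 + 51.15 = 222.5 kN/m.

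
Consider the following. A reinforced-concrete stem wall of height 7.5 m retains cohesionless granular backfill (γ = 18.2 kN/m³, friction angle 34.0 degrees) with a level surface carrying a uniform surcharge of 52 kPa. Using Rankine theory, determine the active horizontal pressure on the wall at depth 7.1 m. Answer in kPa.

51.2 kPa

K_a = (1 − sin φ)/(1 + sin φ) = 0.2827.
σ_v = γz + q = 18.2 × 7.1 + 52 = 181.2 kPa.
σ_h = K_a σ_v = 0.2827 × 181.2 = 51.23 kPa.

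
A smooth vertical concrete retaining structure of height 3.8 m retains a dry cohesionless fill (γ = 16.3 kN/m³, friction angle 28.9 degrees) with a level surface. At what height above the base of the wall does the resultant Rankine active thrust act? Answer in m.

1.27 m

K_a = 0.3484.
The pressure distribution is triangular, so the resultant acts at H/3 above the base = 3.8/3 = 1.267 m.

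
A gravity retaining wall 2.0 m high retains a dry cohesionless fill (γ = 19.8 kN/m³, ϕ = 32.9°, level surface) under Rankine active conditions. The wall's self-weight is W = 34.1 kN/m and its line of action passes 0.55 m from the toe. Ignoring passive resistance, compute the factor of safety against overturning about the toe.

K_a = tan²(45° − 32.9°/2) = 0.2960.
P_a = ½K_aγH² = 0.5×0.2960×19.8×2.0² = 11.72 kN/m, acting at H/3 = 0.6667 m above the base.
Overturning moment M_o = P_a × H/3 = 11.72 × 0.6667 = 7.815.
Resisting moment M_r = W × 0.55 = 34.1 × 0.55 = 18.76.
FS_overturning = M_r/M_o = 18.76/7.815 = 2.400.

2.40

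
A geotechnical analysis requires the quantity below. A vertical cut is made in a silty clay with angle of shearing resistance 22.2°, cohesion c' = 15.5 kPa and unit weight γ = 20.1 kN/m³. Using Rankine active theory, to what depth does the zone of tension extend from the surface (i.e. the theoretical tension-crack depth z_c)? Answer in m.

K_a = tan²(45° − 22.2°/2) = 0.4515; √K_a = 0.6720.
The active pressure is zero where K_a γ z = 2c√K_a, so z_c = 2c/(γ√K_a) = 2×15.5/(20.1×0.6720) = 2.295 m.

2.30 m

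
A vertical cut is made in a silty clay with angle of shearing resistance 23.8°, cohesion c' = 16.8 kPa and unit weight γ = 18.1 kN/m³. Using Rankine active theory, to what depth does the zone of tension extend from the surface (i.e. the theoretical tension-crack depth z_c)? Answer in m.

K_a = tan²(45° − 23.8°/2) = 0.4250; √K_a = 0.6519.
The active pressure is zero where K_a γ z = 2c√K_a, so z_c = 2c/(γ√K_a) = 2×16.8/(18.1×0.6519) = 2.848 m.

2.85 m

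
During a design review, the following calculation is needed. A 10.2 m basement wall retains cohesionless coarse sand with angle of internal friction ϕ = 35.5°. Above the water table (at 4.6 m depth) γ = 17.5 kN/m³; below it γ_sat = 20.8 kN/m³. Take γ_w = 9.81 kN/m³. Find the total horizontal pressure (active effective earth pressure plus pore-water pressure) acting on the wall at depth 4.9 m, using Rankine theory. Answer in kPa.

K_a = (1 − sin φ)/(1 + sin φ) = 0.2653.
γ' = 20.8 − 9.81 = 10.99 kN/m³.
Effective vertical stress at 4.9 m: σ'_v = 17.5×4.6 + 10.99×0.300 = 83.80 kPa.
σ'_h = K_a σ'_v = 0.2653 × 83.80 = 22.23 kPa; u = γ_w × 0.300 = 2.943 kPa.
Total σ_h = 22.23 + 2.943 = 25.17 kPa.

25.2 kPa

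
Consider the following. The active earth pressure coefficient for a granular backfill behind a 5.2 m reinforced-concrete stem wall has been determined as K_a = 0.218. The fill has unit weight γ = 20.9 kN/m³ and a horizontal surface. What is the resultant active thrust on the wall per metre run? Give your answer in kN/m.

P = ½ K_a γ H² = 0.5 × 0.218 × 20.9 × 5.2² = 61.60 kN/m.

61.6 kN/m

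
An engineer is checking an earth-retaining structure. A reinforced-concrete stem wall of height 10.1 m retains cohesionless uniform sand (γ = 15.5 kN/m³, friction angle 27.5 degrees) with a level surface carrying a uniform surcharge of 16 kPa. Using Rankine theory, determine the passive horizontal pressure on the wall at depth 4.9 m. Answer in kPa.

K_p = (1 + sin φ)/(1 − sin φ) = 2.716.
σ_v = γz + q = 15.5 × 4.9 + 16 = 91.95 kPa.
σ_h = K_p σ_v = 2.716 × 91.95 = 249.7 kPa.

250 kPa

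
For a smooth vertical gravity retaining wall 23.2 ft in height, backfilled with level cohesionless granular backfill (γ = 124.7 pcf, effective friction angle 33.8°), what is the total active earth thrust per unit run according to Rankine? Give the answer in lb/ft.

9570 lb/ft

K_a = tan²(45° − φ/2) = 0.2851.
P_a = ½ K_a γ H² = 0.5 × 0.2851 × 124.7 × 23.2² = 9568 lb/ft.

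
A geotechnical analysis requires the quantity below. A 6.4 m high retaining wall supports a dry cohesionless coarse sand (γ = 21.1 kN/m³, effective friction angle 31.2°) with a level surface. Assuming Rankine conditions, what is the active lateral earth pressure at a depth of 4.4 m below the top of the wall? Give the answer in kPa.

K_a = (1 − sin φ)/(1 + sin φ) = 0.3175.
σ_h = K_a γ z = 0.3175 × 21.1 × 4.4 = 29.48 kPa.

29.5 kPa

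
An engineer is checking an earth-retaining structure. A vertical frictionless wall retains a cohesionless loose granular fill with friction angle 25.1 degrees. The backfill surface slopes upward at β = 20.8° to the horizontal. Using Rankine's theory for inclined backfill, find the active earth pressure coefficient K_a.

K_a = cos β · (cos β − √(cos²β − cos²φ)) / (cos β + √(cos²β − cos²φ)).
cos β = 0.9348, cos φ = 0.9056, √(cos²β − cos²φ) = 0.2320.
K_a = 0.9348 × (0.9348 − 0.2320)/(0.9348 + 0.2320) = 0.5630.

0.563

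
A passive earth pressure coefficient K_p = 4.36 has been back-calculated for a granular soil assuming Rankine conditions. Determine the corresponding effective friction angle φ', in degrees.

K_p = (1+sin φ)/(1−sin φ) ⇒ sin φ = (K_p − 1)/(K_p + 1) = 0.6269.
φ = arcsin(0.6269) = 38.82°.

38.8°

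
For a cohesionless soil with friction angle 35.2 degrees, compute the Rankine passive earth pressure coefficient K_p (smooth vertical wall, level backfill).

K_p = (1 + sin φ)/(1 − sin φ) = tan²(45° + 35.2°/2) = 3.722.

3.72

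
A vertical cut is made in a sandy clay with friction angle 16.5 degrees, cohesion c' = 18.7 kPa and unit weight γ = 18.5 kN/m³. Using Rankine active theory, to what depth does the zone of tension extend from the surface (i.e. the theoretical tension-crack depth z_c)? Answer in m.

2.71 m

K_a = tan²(45° − 16.5°/2) = 0.5576; √K_a = 0.7467.
The active pressure is zero where K_a γ z = 2c√K_a, so z_c = 2c/(γ√K_a) = 2×18.7/(18.5×0.7467) = 2.707 m.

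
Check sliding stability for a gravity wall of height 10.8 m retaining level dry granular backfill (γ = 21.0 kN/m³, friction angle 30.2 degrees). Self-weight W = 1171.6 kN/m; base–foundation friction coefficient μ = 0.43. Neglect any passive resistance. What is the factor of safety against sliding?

1.24

K_a = tan²(45° − 30.2°/2) = 0.3307.
P_a = ½K_aγH² = 0.5×0.3307×21.0×10.8² = 405.0 kN/m, acting at H/3 = 3.600 m above the base.
FS_sliding = μW / P_a = 0.43×1171.6 / 405.0 = 1.244.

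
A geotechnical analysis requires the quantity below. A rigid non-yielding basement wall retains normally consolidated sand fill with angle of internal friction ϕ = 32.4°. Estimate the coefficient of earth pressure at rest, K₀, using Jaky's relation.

0.464

K₀ = 1 − sin φ' = 1 − sin 32.4° = 0.4642.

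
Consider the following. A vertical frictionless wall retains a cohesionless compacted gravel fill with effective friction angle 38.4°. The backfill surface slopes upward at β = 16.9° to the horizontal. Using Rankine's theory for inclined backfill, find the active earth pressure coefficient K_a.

0.259

K_a = cos β · (cos β − √(cos²β − cos²φ)) / (cos β + √(cos²β − cos²φ)).
cos β = 0.9568, cos φ = 0.7837, √(cos²β − cos²φ) = 0.5489.
K_a = 0.9568 × (0.9568 − 0.5489)/(0.9568 + 0.5489) = 0.2592.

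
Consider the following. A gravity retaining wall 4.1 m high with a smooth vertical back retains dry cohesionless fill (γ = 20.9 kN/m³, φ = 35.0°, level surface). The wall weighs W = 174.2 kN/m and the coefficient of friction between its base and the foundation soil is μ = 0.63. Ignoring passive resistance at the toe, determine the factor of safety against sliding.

K_a = tan²(45° − 35.0°/2) = 0.2710.
P_a = ½K_aγH² = 0.5×0.2710×20.9×4.1² = 47.60 kN/m, acting at H/3 = 1.367 m above the base.
FS_sliding = μW / P_a = 0.63×174.2 / 47.60 = 2.305.

2.31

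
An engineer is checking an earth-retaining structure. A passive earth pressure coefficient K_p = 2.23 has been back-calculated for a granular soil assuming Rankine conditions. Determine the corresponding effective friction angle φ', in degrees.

K_p = (1+sin φ)/(1−sin φ) ⇒ sin φ = (K_p − 1)/(K_p + 1) = 0.3808.
φ = arcsin(0.3808) = 22.38°.

22.4°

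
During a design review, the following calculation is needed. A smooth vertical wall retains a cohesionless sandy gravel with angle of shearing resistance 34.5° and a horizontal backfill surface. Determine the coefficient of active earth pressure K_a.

0.277

K_a = (1 − sin φ)/(1 + sin φ) = (1 − sin 34.5°)/(1 + sin 34.5°) = 0.2768.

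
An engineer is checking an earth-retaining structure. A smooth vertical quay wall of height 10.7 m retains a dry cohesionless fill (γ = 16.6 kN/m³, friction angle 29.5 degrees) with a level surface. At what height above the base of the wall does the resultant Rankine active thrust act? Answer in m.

3.57 m

K_a = 0.3401.
The pressure distribution is triangular, so the resultant acts at H/3 above the base = 10.7/3 = 3.567 m.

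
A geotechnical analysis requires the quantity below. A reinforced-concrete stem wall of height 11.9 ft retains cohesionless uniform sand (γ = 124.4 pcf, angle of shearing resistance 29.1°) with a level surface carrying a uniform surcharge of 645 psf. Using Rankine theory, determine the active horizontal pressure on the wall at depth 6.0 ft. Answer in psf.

481 psf

K_a = (1 − sin φ)/(1 + sin φ) = 0.3456.
σ_v = γz + q = 124.4 × 6.0 + 645 = 1391 psf.
σ_h = K_a σ_v = 0.3456 × 1391 = 480.9 psf.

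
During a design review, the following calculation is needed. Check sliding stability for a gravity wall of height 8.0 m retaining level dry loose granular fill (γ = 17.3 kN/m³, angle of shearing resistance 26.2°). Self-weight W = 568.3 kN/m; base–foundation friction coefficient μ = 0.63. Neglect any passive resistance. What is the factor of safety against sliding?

1.67

K_a = tan²(45° − 26.2°/2) = 0.3874.
P_a = ½K_aγH² = 0.5×0.3874×17.3×8.0² = 214.5 kN/m, acting at H/3 = 2.667 m above the base.
FS_sliding = μW / P_a = 0.63×568.3 / 214.5 = 1.669.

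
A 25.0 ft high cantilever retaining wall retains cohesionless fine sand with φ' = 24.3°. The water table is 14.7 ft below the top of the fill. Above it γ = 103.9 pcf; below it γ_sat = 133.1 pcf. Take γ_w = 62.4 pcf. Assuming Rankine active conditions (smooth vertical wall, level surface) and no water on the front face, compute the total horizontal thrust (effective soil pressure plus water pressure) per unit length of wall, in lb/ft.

16100 lb/ft

K_a = tan²(45° − φ/2) = 0.4169.
γ' = 133.1 − 62.4 = 70.70 pcf. Depth below WT = 10.3 ft.
σ'_h at WT = K_a γ d_w = 636.8 psf; at base = 636.8 + K_a γ' × 10.3 = 940.4 psf.
P₁ (0–14.7 ft) = ½×636.8×14.7 = 4680. P₂ (14.7–25.0 ft) = ½(636.8+940.4)×10.3 = 8122.
P_w = ½ γ_w h₂² = 0.5×62.4×10.3² = 3310. Total = 4680+8122+3310 = 16110 lb/ft.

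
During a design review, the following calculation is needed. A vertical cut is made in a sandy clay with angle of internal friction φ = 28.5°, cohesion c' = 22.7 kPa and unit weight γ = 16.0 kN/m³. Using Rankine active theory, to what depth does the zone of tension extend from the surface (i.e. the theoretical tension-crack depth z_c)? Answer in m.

K_a = tan²(45° − 28.5°/2) = 0.3540; √K_a = 0.5949.
The active pressure is zero where K_a γ z = 2c√K_a, so z_c = 2c/(γ√K_a) = 2×22.7/(16.0×0.5949) = 4.769 m.

4.77 m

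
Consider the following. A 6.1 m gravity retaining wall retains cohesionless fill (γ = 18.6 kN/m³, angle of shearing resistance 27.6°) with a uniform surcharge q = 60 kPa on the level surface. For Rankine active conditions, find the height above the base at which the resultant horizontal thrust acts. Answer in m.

2.56 m

K_a = 0.3668.
Triangular part P₁ = ½K_aγH² = 126.9 at H/3 = 2.033 m; rectangular part P₂ = K_a q H = 134.2 at H/2 = 3.050 m.
ȳ = (P₁·2.033 + P₂·3.050)/(P₁+P₂) = 2.556 m.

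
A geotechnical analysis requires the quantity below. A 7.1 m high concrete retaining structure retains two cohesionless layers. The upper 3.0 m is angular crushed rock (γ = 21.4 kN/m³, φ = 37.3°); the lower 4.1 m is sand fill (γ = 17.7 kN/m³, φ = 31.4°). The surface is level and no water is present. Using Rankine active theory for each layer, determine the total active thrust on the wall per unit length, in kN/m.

K_a1 = tan²(45°−37.3°/2) = 0.2453; K_a2 = tan²(45°−31.4°/2) = 0.3149.
Layer 1: σ at base = K_a1 γ₁ h₁ = 15.75 kPa; P₁ = ½×15.75×3.0 = 23.63.
Layer 2: σ_v at top = γ₁h₁ = 64.20; σ_h top = K_a2×64.20 = 20.22; σ_h base = K_a2×(64.20+17.7×4.1) = 43.07.
P₂ = ½(20.22+43.07)×4.1 = 129.7. Total P_a = 23.63+129.7 = 153.4 kN/m.

153 kN/m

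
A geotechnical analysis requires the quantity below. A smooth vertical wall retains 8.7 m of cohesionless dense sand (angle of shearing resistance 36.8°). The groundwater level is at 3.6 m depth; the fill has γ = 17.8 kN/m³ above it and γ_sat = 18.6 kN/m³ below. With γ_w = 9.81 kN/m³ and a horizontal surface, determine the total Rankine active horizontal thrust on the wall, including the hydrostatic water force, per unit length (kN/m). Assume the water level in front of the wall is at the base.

267 kN/m

K_a = tan²(45° − φ/2) = 0.2508.
γ' = 18.6 − 9.81 = 8.790 kN/m³. Depth below WT = 5.1 m.
σ'_h at WT = K_a γ d_w = 16.07 kPa; at base = 16.07 + K_a γ' × 5.1 = 27.31 kPa.
P₁ (0–3.6 m) = ½×16.07×3.6 = 28.92. P₂ (3.6–8.7 m) = ½(16.07+27.31)×5.1 = 110.6.
P_w = ½ γ_w h₂² = 0.5×9.81×5.1² = 127.6. Total = 28.92+110.6+127.6 = 267.1 kN/m.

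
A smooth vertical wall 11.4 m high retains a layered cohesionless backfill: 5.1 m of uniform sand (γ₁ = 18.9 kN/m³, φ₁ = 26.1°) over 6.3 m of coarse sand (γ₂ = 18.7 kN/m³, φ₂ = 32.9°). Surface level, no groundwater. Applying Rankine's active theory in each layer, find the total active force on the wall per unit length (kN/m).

K_a1 = tan²(45°−26.1°/2) = 0.3889; K_a2 = tan²(45°−32.9°/2) = 0.2960.
Layer 1: σ at base = K_a1 γ₁ h₁ = 37.49 kPa; P₁ = ½×37.49×5.1 = 95.60.
Layer 2: σ_v at top = γ₁h₁ = 96.39; σ_h top = K_a2×96.39 = 28.53; σ_h base = K_a2×(96.39+18.7×6.3) = 63.41.
P₂ = ½(28.53+63.41)×6.3 = 289.6. Total P_a = 95.60+289.6 = 385.2 kN/m.

385 kN/m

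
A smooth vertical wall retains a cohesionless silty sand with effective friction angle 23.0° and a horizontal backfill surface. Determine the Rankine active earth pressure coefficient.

K_a = tan²(45° − φ/2) = tan²(33.50°) = 0.4381.

0.438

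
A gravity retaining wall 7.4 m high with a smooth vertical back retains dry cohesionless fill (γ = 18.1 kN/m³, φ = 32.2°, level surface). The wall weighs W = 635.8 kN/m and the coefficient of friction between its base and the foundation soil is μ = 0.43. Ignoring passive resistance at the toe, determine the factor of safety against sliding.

1.81

K_a = tan²(45° − 32.2°/2) = 0.3047.
P_a = ½K_aγH² = 0.5×0.3047×18.1×7.4² = 151.0 kN/m, acting at H/3 = 2.467 m above the base.
FS_sliding = μW / P_a = 0.43×635.8 / 151.0 = 1.810.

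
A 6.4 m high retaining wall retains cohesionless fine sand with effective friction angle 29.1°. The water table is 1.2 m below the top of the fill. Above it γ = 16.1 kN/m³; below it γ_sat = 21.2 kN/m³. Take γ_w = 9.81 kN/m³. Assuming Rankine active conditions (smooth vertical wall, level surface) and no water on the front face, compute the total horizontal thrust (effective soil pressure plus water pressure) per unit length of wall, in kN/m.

225 kN/m

K_a = tan²(45° − φ/2) = 0.3456.
γ' = 21.2 − 9.81 = 11.39 kN/m³. Depth below WT = 5.2 m.
σ'_h at WT = K_a γ d_w = 6.677 kPa; at base = 6.677 + K_a γ' × 5.2 = 27.15 kPa.
P₁ (0–1.2 m) = ½×6.677×1.2 = 4.006. P₂ (1.2–6.4 m) = ½(6.677+27.15)×5.2 = 87.94.
P_w = ½ γ_w h₂² = 0.5×9.81×5.2² = 132.6. Total = 4.006+87.94+132.6 = 224.6 kN/m.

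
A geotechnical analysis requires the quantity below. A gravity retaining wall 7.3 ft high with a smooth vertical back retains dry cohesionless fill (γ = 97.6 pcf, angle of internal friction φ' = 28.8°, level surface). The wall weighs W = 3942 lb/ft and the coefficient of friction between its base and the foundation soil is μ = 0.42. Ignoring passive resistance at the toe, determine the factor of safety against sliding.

1.82

K_a = tan²(45° − 28.8°/2) = 0.3498.
P_a = ½K_aγH² = 0.5×0.3498×97.6×7.3² = 909.5 lb/ft, acting at H/3 = 2.433 ft above the base.
FS_sliding = μW / P_a = 0.42×3942 / 909.5 = 1.820.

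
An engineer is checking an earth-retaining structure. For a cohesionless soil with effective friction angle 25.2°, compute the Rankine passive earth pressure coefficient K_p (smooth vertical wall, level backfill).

K_p = (1 + sin φ)/(1 − sin φ) = tan²(45° + 25.2°/2) = 2.483.

2.48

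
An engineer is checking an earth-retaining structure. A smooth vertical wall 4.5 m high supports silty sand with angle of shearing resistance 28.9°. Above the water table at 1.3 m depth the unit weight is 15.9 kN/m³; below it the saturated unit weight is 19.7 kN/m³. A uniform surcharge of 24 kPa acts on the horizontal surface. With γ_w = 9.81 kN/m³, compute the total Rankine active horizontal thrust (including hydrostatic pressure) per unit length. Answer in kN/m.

K_a = tan²(45° − φ/2) = 0.3484.
γ' = 19.7 − 9.81 = 9.890 kN/m³. h₂ = H − d_w = 3.2 m.
σ'_h: at surface K_a·q = 8.361; at WT K_a(q+γd_w) = 15.56; at base K_a(q+γd_w+γ'h₂) = 26.59 kPa.
P₁ = ½(8.361+15.56)×1.3 = 15.55; P₂ = ½(15.56+26.59)×3.2 = 67.44; P_w = ½γ_w h₂² = 50.23.
Total = 15.55+67.44+50.23 = 133.2 kN/m.

133 kN/m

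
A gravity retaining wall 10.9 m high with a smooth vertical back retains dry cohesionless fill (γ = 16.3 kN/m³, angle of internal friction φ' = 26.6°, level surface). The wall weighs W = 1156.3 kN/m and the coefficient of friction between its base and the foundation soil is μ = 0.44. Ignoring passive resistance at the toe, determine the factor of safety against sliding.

K_a = tan²(45° − 26.6°/2) = 0.3814.
P_a = ½K_aγH² = 0.5×0.3814×16.3×10.9² = 369.4 kN/m, acting at H/3 = 3.633 m above the base.
FS_sliding = μW / P_a = 0.44×1156.3 / 369.4 = 1.377.

1.38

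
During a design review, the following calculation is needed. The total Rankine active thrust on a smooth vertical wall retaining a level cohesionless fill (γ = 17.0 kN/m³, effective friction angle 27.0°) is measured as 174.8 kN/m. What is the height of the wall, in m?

7.40 m

K_a = 0.3755. P_a = ½ K_a γ H² ⇒ H = √(2P_a/(K_a γ)).
H = √(2×174.8/(0.3755×17.0)) = 7.400 m.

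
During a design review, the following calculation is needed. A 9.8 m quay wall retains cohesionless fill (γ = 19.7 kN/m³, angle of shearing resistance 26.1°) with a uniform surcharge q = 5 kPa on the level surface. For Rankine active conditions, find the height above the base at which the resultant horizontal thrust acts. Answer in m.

K_a = 0.3889.
Triangular part P₁ = ½K_aγH² = 367.9 at H/3 = 3.267 m; rectangular part P₂ = K_a q H = 19.06 at H/2 = 4.900 m.
ȳ = (P₁·3.267 + P₂·4.900)/(P₁+P₂) = 3.347 m.

3.35 m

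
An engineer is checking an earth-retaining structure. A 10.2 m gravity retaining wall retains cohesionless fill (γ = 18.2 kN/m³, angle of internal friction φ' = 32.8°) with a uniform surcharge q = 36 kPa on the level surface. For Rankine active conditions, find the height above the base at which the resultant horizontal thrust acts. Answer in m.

3.88 m

K_a = 0.2973.
Triangular part P₁ = ½K_aγH² = 281.4 at H/3 = 3.400 m; rectangular part P₂ = K_a q H = 109.2 at H/2 = 5.100 m.
ȳ = (P₁·3.400 + P₂·5.100)/(P₁+P₂) = 3.875 m.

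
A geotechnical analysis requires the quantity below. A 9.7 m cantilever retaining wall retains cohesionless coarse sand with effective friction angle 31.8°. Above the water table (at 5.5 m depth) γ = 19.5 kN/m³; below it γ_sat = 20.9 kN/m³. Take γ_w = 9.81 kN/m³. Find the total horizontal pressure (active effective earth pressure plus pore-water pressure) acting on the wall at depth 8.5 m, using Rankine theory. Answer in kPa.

73.0 kPa

K_a = (1 − sin φ)/(1 + sin φ) = 0.3098.
γ' = 20.9 − 9.81 = 11.09 kN/m³.
Effective vertical stress at 8.5 m: σ'_v = 19.5×5.5 + 11.09×3.00 = 140.5 kPa.
σ'_h = K_a σ'_v = 0.3098 × 140.5 = 43.53 kPa; u = γ_w × 3.00 = 29.43 kPa.
Total σ_h = 43.53 + 29.43 = 72.96 kPa.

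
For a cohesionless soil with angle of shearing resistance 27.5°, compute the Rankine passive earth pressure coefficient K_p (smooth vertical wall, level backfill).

2.72

K_p = (1 + sin φ)/(1 − sin φ) = tan²(45° + 27.5°/2) = 2.716.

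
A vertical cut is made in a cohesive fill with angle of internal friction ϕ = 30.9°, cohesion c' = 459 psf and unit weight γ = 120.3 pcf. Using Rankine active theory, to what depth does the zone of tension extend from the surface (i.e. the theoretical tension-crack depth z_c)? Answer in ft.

13.5 ft

K_a = tan²(45° − 30.9°/2) = 0.3214; √K_a = 0.5669.
The active pressure is zero where K_a γ z = 2c√K_a, so z_c = 2c/(γ√K_a) = 2×459/(120.3×0.5669) = 13.46 ft.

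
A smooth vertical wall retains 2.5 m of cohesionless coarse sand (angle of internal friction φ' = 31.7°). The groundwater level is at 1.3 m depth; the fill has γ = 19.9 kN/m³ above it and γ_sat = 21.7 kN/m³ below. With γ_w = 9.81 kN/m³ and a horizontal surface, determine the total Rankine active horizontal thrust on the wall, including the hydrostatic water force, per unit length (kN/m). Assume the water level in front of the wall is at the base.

K_a = tan²(45° − φ/2) = 0.3111.
γ' = 21.7 − 9.81 = 11.89 kN/m³. Depth below WT = 1.2 m.
σ'_h at WT = K_a γ d_w = 8.047 kPa; at base = 8.047 + K_a γ' × 1.2 = 12.49 kPa.
P₁ (0–1.3 m) = ½×8.047×1.3 = 5.231. P₂ (1.3–2.5 m) = ½(8.047+12.49)×1.2 = 12.32.
P_w = ½ γ_w h₂² = 0.5×9.81×1.2² = 7.063. Total = 5.231+12.32+7.063 = 24.61 kN/m.

24.6 kN/m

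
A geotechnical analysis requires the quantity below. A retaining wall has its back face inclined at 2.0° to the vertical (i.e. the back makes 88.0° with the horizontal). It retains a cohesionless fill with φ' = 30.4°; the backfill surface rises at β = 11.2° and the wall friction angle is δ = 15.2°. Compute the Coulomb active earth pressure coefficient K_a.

0.361

K_a = sin²(α+φ) / [sin²α · sin(α−δ) · (1 + √{sin(φ+δ)sin(φ−β) / (sin(α−δ)sin(α+β))})²].
With α = 88.0°, φ = 30.4°, δ = 15.2°, β = 11.2°: K_a = 0.3608.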